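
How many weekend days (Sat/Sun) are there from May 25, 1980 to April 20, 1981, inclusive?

95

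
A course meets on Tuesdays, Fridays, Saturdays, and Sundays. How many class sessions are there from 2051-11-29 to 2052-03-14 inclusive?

2051-11-29 is a Wednesday.
The range spans 107 days (inclusive of both endpoints).
107 = 7 × 15 + 2, so there are 15 full weeks plus 2 extra days.
Each full week contributes 4 days from the set (Tue, Fri, Sat, Sun): 15 × 4 = 60.
The 2 extra days are Wed, Thu — none qualify.
Total: 60 + 0 = 60.

60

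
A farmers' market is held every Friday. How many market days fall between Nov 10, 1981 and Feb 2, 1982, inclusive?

Nov 10, 1981 is a Tuesday.
From Nov 10, 1981 to Feb 2, 1982 is 85 days inclusive.
85 = 7 × 12 + 1, so there are 12 full weeks plus 1 extra day.
Each full week contributes one Friday: 12 so far.
The 1 extra day is Tue — none qualify.
Total: 12 + 0 = 12.

12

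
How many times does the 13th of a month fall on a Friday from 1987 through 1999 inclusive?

Friday-the-13ths by year:
1987: Feb, Mar, Nov
1988: May
1989: Jan, Oct
1990: Apr, Jul
1991: Sep, Dec
1992: Mar, Nov
1993: Aug
1994: May
1995: Jan, Oct
1996: Sep, Dec
1997: Jun
1998: Feb, Mar, Nov
1999: Aug

23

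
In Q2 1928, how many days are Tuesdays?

13

Apr 1, 1928 is a Sunday.
That's 91 days from start to end, counting both.
91 = 7 × 13, so the span is exactly 13 full weeks.
Each full week contributes one Tuesday: 13 so far.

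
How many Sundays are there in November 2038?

4

November 1, 2038 is a Monday.
The range spans 30 days (inclusive of both endpoints).
30 = 7 × 4 + 2, so there are 4 full weeks plus 2 extra days.
Each full week contributes one Sunday: 4 so far.
The 2 extra days are Mon, Tue — none qualify.
Total: 4 + 0 = 4.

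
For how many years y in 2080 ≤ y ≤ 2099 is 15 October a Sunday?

2

Day of week of October 15 in each year:
2080: Tue, 2081: Wed, 2082: Thu, 2083: Fri, 2084: Sun ✓, 2085: Mon, 2086: Tue, 2087: Wed, 2088: Fri, 2089: Sat, 2090: Sun ✓, 2091: Mon, 2092: Wed, 2093: Thu, 2094: Fri, 2095: Sat, 2096: Mon, 2097: Tue, 2098: Wed, 2099: Thu
Sundays: 2084, 2090.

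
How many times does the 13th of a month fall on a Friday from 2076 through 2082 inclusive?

12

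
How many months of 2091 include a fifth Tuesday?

4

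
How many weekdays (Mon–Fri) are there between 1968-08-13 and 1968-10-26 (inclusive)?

1968-08-13 is a Tuesday.
From 1968-08-13 to 1968-10-26 is 75 days inclusive.
75 = 7 × 10 + 5, so there are 10 full weeks plus 5 extra days.
Each full week contributes 5 weekdays (Mon–Fri): 10 × 5 = 50.
The 5 extra days are Tue, Wed, Thu, Fri, Sat — 4 of them qualify.
Total: 50 + 4 = 54.

54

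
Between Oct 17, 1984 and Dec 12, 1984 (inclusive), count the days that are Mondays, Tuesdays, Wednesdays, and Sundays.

33

Oct 17, 1984 is a Wednesday.
That's 57 days from start to end, counting both.
57 = 7 × 8 + 1, so there are 8 full weeks plus 1 extra day.
Each full week contributes 4 days from the set (Mon, Tue, Wed, Sun): 8 × 4 = 32.
The 1 extra day is Wed — 1 of them qualifies.
Total: 32 + 1 = 33.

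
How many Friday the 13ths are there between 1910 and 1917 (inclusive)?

Friday-the-13ths by year:
1910: May
1911: Jan, Oct
1912: Sep, Dec
1913: Jun
1914: Feb, Mar, Nov
1915: Aug
1916: Oct
1917: Apr, Jul

13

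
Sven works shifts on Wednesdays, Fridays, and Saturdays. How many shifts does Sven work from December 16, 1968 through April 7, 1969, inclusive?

December 16, 1968 is a Monday.
That's 113 days from start to end, counting both.
113 = 7 × 16 + 1, so there are 16 full weeks plus 1 extra day.
Each full week contributes 3 days from the set (Wed, Fri, Sat): 16 × 3 = 48.
The 1 extra day is Monday — none qualify.
Total: 48 + 0 = 48.

48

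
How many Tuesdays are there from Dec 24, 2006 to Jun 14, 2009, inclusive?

Dec 24, 2006 is a Sunday.
The range spans 904 days (inclusive of both endpoints).
904 = 7 × 129 + 1, so there are 129 full weeks plus 1 extra day.
Each full week contributes one Tuesday: 129 so far.
The 1 extra day is Sun — none qualify.
Total: 129 + 0 = 129.

129 Tuesdays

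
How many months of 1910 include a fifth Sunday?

A month has five Sundays exactly when Sunday falls within its first (length − 28) days.
Jan: 31 days, starts Sat → 5 of Sat, Sun, Mon ✓
Feb: 28 days, starts Tue → 5 of (none)
Mar: 31 days, starts Tue → 5 of Tue, Wed, Thu
Apr: 30 days, starts Fri → 5 of Fri, Sat
May: 31 days, starts Sun → 5 of Sun, Mon, Tue ✓
Jun: 30 days, starts Wed → 5 of Wed, Thu
Jul: 31 days, starts Fri → 5 of Fri, Sat, Sun ✓
Aug: 31 days, starts Mon → 5 of Mon, Tue, Wed
Sep: 30 days, starts Thu → 5 of Thu, Fri
Oct: 31 days, starts Sat → 5 of Sat, Sun, Mon ✓
Nov: 30 days, starts Tue → 5 of Tue, Wed
Dec: 31 days, starts Thu → 5 of Thu, Fri, Sat
Months with five Sundays: Jan, May, Jul, Oct.

4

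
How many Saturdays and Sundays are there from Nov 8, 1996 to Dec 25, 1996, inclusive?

14

Nov 8, 1996 is a Friday.
The range spans 48 days (inclusive of both endpoints).
48 = 7 × 6 + 6, so there are 6 full weeks plus 6 extra days.
Each full week contributes 2 weekend days (Sat, Sun): 6 × 2 = 12.
The 6 extra days are Friday, Saturday, Sunday, Monday, Tuesday, Wednesday — 2 of them qualify.
Total: 12 + 2 = 14.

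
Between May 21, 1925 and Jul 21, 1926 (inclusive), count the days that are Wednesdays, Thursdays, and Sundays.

183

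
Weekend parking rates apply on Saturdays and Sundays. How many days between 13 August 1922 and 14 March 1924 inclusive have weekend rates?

165

13 August 1922 is a Sunday.
From 13 August 1922 to 14 March 1924 is 580 days inclusive.
580 = 7 × 82 + 6, so there are 82 full weeks plus 6 extra days.
Each full week contributes 2 weekend days (Sat, Sun): 82 × 2 = 164.
The 6 extra days are Sun, Mon, Tue, Wed, Thu, Fri — 1 of them qualifies.
Total: 164 + 1 = 165.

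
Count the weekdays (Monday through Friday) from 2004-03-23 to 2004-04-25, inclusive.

2004-03-23 is a Tuesday.
From 2004-03-23 to 2004-04-25 is 34 days inclusive.
34 = 7 × 4 + 6, so there are 4 full weeks plus 6 extra days.
Each full week contributes 5 weekdays (Mon–Fri): 4 × 5 = 20.
The 6 extra days are Tuesday, Wednesday, Thursday, Friday, Saturday, Sunday — 4 of them qualify.
Total: 20 + 4 = 24.

24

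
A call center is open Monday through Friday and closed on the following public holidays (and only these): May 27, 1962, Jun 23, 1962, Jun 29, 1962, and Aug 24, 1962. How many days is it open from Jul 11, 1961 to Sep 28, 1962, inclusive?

317

Jul 11, 1961 is a Tuesday.
The range spans 445 days (inclusive of both endpoints).
445 = 7 × 63 + 4, so there are 63 full weeks plus 4 extra days.
Each full week contributes 5 weekdays (Mon–Fri): 63 × 5 = 315.
The 4 extra days are Tuesday, Wednesday, Thursday, Friday — 4 of them qualify.
Total: 315 + 4 = 319.
Holidays: May 27, 1962 (Sun); Jun 23, 1962 (Sat); Jun 29, 1962 (Fri); Aug 24, 1962 (Fri).
2 of the 4 holidays fall on weekdays; the rest are weekends and were already excluded.
Business days: 319 − 2 = 317.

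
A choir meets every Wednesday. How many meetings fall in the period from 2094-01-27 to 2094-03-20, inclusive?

8 Wednesdays

2094-01-27 is a Wednesday.
The range spans 53 days (inclusive of both endpoints).
53 = 7 × 7 + 4, so there are 7 full weeks plus 4 extra days.
Each full week contributes one Wednesday: 7 so far.
The 4 extra days are Wednesday, Thursday, Friday, Saturday — 1 of them qualifies.
Total: 7 + 1 = 8.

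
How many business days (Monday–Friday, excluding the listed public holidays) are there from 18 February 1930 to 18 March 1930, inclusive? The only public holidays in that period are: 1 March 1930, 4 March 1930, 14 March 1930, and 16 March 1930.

18 February 1930 is a Tuesday.
The range spans 29 days (inclusive of both endpoints).
29 = 7 × 4 + 1, so there are 4 full weeks plus 1 extra day.
Each full week contributes 5 weekdays (Mon–Fri): 4 × 5 = 20.
The 1 extra day is Tuesday — 1 of them qualifies.
Total: 20 + 1 = 21.
Holidays: 1 March 1930 (Sat); 4 March 1930 (Tue); 14 March 1930 (Fri); 16 March 1930 (Sun).
2 of the 4 holidays fall on weekdays; the rest are weekends and were already excluded.
Business days: 21 − 2 = 19.

19 business days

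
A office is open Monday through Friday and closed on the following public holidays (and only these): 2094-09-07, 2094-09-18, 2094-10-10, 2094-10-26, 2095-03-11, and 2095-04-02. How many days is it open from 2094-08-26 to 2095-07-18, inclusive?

230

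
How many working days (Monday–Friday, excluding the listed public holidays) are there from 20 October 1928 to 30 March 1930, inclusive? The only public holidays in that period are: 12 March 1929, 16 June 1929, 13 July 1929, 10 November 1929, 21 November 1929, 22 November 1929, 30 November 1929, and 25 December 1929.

371 working days

20 October 1928 is a Saturday.
The range spans 527 days (inclusive of both endpoints).
527 = 7 × 75 + 2, so there are 75 full weeks plus 2 extra days.
Each full week contributes 5 weekdays (Mon–Fri): 75 × 5 = 375.
The 2 extra days are Sat, Sun — none qualify.
Total: 375 + 0 = 375.
Holidays: 12 March 1929 (Tue); 16 June 1929 (Sun); 13 July 1929 (Sat); 10 November 1929 (Sun); 21 November 1929 (Thu); 22 November 1929 (Fri); 30 November 1929 (Sat); 25 December 1929 (Wed).
4 of the 8 holidays fall on weekdays; the rest are weekends and were already excluded.
Business days: 375 − 4 = 371.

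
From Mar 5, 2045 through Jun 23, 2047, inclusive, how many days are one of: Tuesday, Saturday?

240

Mar 5, 2045 is a Sunday.
The range spans 841 days (inclusive of both endpoints).
841 = 7 × 120 + 1, so there are 120 full weeks plus 1 extra day.
Each full week contributes 2 days from the set (Tue, Sat): 120 × 2 = 240.
The 1 extra day is Sunday — none qualify.
Total: 240 + 0 = 240.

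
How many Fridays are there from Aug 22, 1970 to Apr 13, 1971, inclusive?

33

Aug 22, 1970 is a Saturday.
That's 235 days from start to end, counting both.
235 = 7 × 33 + 4, so there are 33 full weeks plus 4 extra days.
Each full week contributes one Friday: 33 so far.
The 4 extra days are Sat, Sun, Mon, Tue — none qualify.
Total: 33 + 0 = 33.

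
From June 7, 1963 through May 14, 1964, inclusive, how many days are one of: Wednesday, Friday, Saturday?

147

June 7, 1963 is a Friday.
From June 7, 1963 to May 14, 1964 is 343 days inclusive.
343 = 7 × 49, so the span is exactly 49 full weeks.
Each full week contributes 3 days from the set (Wed, Fri, Sat): 49 × 3 = 147.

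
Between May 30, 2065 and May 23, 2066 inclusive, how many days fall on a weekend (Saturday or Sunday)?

104

May 30, 2065 is a Saturday.
That's 359 days from start to end, counting both.
359 = 7 × 51 + 2, so there are 51 full weeks plus 2 extra days.
Each full week contributes 2 weekend days (Sat, Sun): 51 × 2 = 102.
The 2 extra days are Sat, Sun — 2 of them qualify.
Total: 102 + 2 = 104.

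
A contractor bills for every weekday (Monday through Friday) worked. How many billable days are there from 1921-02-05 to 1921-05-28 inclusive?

80

1921-02-05 is a Saturday.
The range spans 113 days (inclusive of both endpoints).
113 = 7 × 16 + 1, so there are 16 full weeks plus 1 extra day.
Each full week contributes 5 weekdays (Mon–Fri): 16 × 5 = 80.
The 1 extra day is Saturday — none qualify.
Total: 80 + 0 = 80.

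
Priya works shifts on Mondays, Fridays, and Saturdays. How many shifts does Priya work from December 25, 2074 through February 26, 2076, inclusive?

December 25, 2074 is a Tuesday.
From December 25, 2074 to February 26, 2076 is 429 days inclusive.
429 = 7 × 61 + 2, so there are 61 full weeks plus 2 extra days.
Each full week contributes 3 days from the set (Mon, Fri, Sat): 61 × 3 = 183.
The 2 extra days are Tuesday, Wednesday — none qualify.
Total: 183 + 0 = 183.

183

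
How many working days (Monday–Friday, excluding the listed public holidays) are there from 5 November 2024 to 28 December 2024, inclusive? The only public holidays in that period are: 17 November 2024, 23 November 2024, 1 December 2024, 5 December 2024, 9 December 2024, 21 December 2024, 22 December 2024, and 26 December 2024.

36

5 November 2024 is a Tuesday.
From 5 November 2024 to 28 December 2024 is 54 days inclusive.
54 = 7 × 7 + 5, so there are 7 full weeks plus 5 extra days.
Each full week contributes 5 weekdays (Mon–Fri): 7 × 5 = 35.
The 5 extra days are Tue, Wed, Thu, Fri, Sat — 4 of them qualify.
Total: 35 + 4 = 39.
Holidays: 17 November 2024 (Sun); 23 November 2024 (Sat); 1 December 2024 (Sun); 5 December 2024 (Thu); 9 December 2024 (Mon); 21 December 2024 (Sat); 22 December 2024 (Sun); 26 December 2024 (Thu).
3 of the 8 holidays fall on weekdays; the rest are weekends and were already excluded.
Business days: 39 − 3 = 36.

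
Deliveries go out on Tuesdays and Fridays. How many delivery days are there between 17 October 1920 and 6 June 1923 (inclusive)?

275

17 October 1920 is a Sunday.
That's 963 days from start to end, counting both.
963 = 7 × 137 + 4, so there are 137 full weeks plus 4 extra days.
Each full week contributes 2 days from the set (Tue, Fri): 137 × 2 = 274.
The 4 extra days are Sunday, Monday, Tuesday, Wednesday — 1 of them qualifies.
Total: 274 + 1 = 275.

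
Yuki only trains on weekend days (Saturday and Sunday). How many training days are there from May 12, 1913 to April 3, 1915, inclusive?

May 12, 1913 is a Monday.
From May 12, 1913 to April 3, 1915 is 692 days inclusive.
692 = 7 × 98 + 6, so there are 98 full weeks plus 6 extra days.
Each full week contributes 2 weekend days (Sat, Sun): 98 × 2 = 196.
The 6 extra days are Mon, Tue, Wed, Thu, Fri, Sat — 1 of them qualifies.
Total: 196 + 1 = 197.

197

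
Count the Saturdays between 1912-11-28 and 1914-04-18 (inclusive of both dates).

73 Saturdays

1912-11-28 is a Thursday.
That's 507 days from start to end, counting both.
507 = 7 × 72 + 3, so there are 72 full weeks plus 3 extra days.
Each full week contributes one Saturday: 72 so far.
The 3 extra days are Thu, Fri, Sat — 1 of them qualifies.
Total: 72 + 1 = 73.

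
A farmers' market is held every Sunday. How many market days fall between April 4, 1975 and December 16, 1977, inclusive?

141 Sundays

April 4, 1975 is a Friday.
The range spans 988 days (inclusive of both endpoints).
988 = 7 × 141 + 1, so there are 141 full weeks plus 1 extra day.
Each full week contributes one Sunday: 141 so far.
The 1 extra day is Fri — none qualify.
Total: 141 + 0 = 141.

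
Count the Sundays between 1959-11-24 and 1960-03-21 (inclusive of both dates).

1959-11-24 is a Tuesday.
From 1959-11-24 to 1960-03-21 is 119 days inclusive.
119 = 7 × 17, so the span is exactly 17 full weeks.
Each full week contributes one Sunday: 17 so far.

17 Sundays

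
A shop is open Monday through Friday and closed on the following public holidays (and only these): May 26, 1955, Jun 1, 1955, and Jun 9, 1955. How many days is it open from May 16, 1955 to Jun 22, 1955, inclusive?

May 16, 1955 is a Monday.
That's 38 days from start to end, counting both.
38 = 7 × 5 + 3, so there are 5 full weeks plus 3 extra days.
Each full week contributes 5 weekdays (Mon–Fri): 5 × 5 = 25.
The 3 extra days are Monday, Tuesday, Wednesday — 3 of them qualify.
Total: 25 + 3 = 28.
Holidays: May 26, 1955 (Thu); Jun 1, 1955 (Wed); Jun 9, 1955 (Thu).
All 3 holidays fall on weekdays, so subtract 3.
Business days: 28 − 3 = 25.

25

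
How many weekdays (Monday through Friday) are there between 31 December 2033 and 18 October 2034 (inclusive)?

208 weekdays

31 December 2033 is a Saturday.
From 31 December 2033 to 18 October 2034 is 292 days inclusive.
292 = 7 × 41 + 5, so there are 41 full weeks plus 5 extra days.
Each full week contributes 5 weekdays (Mon–Fri): 41 × 5 = 205.
The 5 extra days are Saturday, Sunday, Monday, Tuesday, Wednesday — 3 of them qualify.
Total: 205 + 3 = 208.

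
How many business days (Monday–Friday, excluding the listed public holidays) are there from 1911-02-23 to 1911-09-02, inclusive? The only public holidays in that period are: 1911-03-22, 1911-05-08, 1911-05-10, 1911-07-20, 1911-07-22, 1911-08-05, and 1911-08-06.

133

1911-02-23 is a Thursday.
That's 192 days from start to end, counting both.
192 = 7 × 27 + 3, so there are 27 full weeks plus 3 extra days.
Each full week contributes 5 weekdays (Mon–Fri): 27 × 5 = 135.
The 3 extra days are Thursday, Friday, Saturday — 2 of them qualify.
Total: 135 + 2 = 137.
Holidays: 1911-03-22 (Wed); 1911-05-08 (Mon); 1911-05-10 (Wed); 1911-07-20 (Thu); 1911-07-22 (Sat); 1911-08-05 (Sat); 1911-08-06 (Sun).
4 of the 7 holidays fall on weekdays; the rest are weekends and were already excluded.
Business days: 137 − 4 = 133.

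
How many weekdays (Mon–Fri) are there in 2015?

1 January 2015 is a Thursday.
That's 365 days from start to end, counting both.
365 = 7 × 52 + 1, so there are 52 full weeks plus 1 extra day.
Each full week contributes 5 weekdays (Mon–Fri): 52 × 5 = 260.
The 1 extra day is Thu — 1 of them qualifies.
Total: 260 + 1 = 261.

261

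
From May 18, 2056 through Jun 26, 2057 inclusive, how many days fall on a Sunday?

May 18, 2056 is a Thursday.
From May 18, 2056 to Jun 26, 2057 is 405 days inclusive.
405 = 7 × 57 + 6, so there are 57 full weeks plus 6 extra days.
Each full week contributes one Sunday: 57 so far.
The 6 extra days are Thursday, Friday, Saturday, Sunday, Monday, Tuesday — 1 of them qualifies.
Total: 57 + 1 = 58.

58 Sundays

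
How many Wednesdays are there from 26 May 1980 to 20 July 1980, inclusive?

8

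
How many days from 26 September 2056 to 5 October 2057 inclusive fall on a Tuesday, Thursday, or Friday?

26 September 2056 is a Tuesday.
That's 375 days from start to end, counting both.
375 = 7 × 53 + 4, so there are 53 full weeks plus 4 extra days.
Each full week contributes 3 days from the set (Tue, Thu, Fri): 53 × 3 = 159.
The 4 extra days are Tue, Wed, Thu, Fri — 3 of them qualify.
Total: 159 + 3 = 162.

162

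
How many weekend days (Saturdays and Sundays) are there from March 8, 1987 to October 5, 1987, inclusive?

March 8, 1987 is a Sunday.
From March 8, 1987 to October 5, 1987 is 212 days inclusive.
212 = 7 × 30 + 2, so there are 30 full weeks plus 2 extra days.
Each full week contributes 2 weekend days (Sat, Sun): 30 × 2 = 60.
The 2 extra days are Sun, Mon — 1 of them qualifies.
Total: 60 + 1 = 61.

61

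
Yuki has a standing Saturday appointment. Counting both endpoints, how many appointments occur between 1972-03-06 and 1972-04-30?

1972-03-06 is a Monday.
The range spans 56 days (inclusive of both endpoints).
56 = 7 × 8, so the span is exactly 8 full weeks.
Each full week contributes one Saturday: 8 so far.

8 Saturdays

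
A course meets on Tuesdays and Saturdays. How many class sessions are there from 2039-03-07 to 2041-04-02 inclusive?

2039-03-07 is a Monday.
That's 758 days from start to end, counting both.
758 = 7 × 108 + 2, so there are 108 full weeks plus 2 extra days.
Each full week contributes 2 days from the set (Tue, Sat): 108 × 2 = 216.
The 2 extra days are Mon, Tue — 1 of them qualifies.
Total: 216 + 1 = 217.

217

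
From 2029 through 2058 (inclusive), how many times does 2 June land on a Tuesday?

4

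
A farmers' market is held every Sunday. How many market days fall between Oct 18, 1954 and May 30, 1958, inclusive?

Oct 18, 1954 is a Monday.
The range spans 1321 days (inclusive of both endpoints).
1321 = 7 × 188 + 5, so there are 188 full weeks plus 5 extra days.
Each full week contributes one Sunday: 188 so far.
The 5 extra days are Mon, Tue, Wed, Thu, Fri — none qualify.
Total: 188 + 0 = 188.

188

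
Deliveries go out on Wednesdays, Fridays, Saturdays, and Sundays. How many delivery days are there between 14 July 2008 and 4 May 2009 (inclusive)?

168

14 July 2008 is a Monday.
That's 295 days from start to end, counting both.
295 = 7 × 42 + 1, so there are 42 full weeks plus 1 extra day.
Each full week contributes 4 days from the set (Wed, Fri, Sat, Sun): 42 × 4 = 168.
The 1 extra day is Monday — none qualify.
Total: 168 + 0 = 168.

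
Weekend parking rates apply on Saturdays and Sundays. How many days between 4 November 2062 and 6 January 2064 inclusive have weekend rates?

4 November 2062 is a Saturday.
The range spans 429 days (inclusive of both endpoints).
429 = 7 × 61 + 2, so there are 61 full weeks plus 2 extra days.
Each full week contributes 2 weekend days (Sat, Sun): 61 × 2 = 122.
The 2 extra days are Saturday, Sunday — 2 of them qualify.
Total: 122 + 2 = 124.

124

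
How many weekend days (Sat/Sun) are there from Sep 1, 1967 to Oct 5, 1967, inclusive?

10

Sep 1, 1967 is a Friday.
That's 35 days from start to end, counting both.
35 = 7 × 5, so the span is exactly 5 full weeks.
Each full week contributes 2 weekend days (Sat, Sun): 5 × 2 = 10.
Total: 10.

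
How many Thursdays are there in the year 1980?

52

Jan 1, 1980 is a Tuesday.
The range spans 366 days (inclusive of both endpoints).
366 = 7 × 52 + 2, so there are 52 full weeks plus 2 extra days.
Each full week contributes one Thursday: 52 so far.
The 2 extra days are Tuesday, Wednesday — none qualify.
Total: 52 + 0 = 52.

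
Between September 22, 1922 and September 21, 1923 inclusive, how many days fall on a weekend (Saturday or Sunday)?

104

September 22, 1922 is a Friday.
That's 365 days from start to end, counting both.
365 = 7 × 52 + 1, so there are 52 full weeks plus 1 extra day.
Each full week contributes 2 weekend days (Sat, Sun): 52 × 2 = 104.
The 1 extra day is Fri — none qualify.
Total: 104 + 0 = 104.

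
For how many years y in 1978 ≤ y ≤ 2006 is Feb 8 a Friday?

4

Day of week of February 8 in each year:
1978: Wed, 1979: Thu, 1980: Fri ✓, 1981: Sun, 1982: Mon, 1983: Tue, 1984: Wed, 1985: Fri ✓, 1986: Sat, 1987: Sun, 1988: Mon, 1989: Wed, 1990: Thu, 1991: Fri ✓, 1992: Sat, 1993: Mon, 1994: Tue, 1995: Wed, 1996: Thu, 1997: Sat, 1998: Sun, 1999: Mon, 2000: Tue, 2001: Thu, 2002: Fri ✓, 2003: Sat, 2004: Sun, 2005: Tue, 2006: Wed
Fridays: 1980, 1985, 1991, 2002.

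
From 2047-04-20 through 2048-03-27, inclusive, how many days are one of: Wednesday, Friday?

98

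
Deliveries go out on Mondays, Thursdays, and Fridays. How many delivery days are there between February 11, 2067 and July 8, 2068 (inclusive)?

220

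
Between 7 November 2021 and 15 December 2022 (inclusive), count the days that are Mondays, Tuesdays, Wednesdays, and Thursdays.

7 November 2021 is a Sunday.
That's 404 days from start to end, counting both.
404 = 7 × 57 + 5, so there are 57 full weeks plus 5 extra days.
Each full week contributes 4 days from the set (Mon, Tue, Wed, Thu): 57 × 4 = 228.
The 5 extra days are Sun, Mon, Tue, Wed, Thu — 4 of them qualify.
Total: 228 + 4 = 232.

232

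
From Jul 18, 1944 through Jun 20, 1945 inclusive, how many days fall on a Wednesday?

Jul 18, 1944 is a Tuesday.
The range spans 338 days (inclusive of both endpoints).
338 = 7 × 48 + 2, so there are 48 full weeks plus 2 extra days.
Each full week contributes one Wednesday: 48 so far.
The 2 extra days are Tue, Wed — 1 of them qualifies.
Total: 48 + 1 = 49.

49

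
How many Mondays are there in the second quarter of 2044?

13

2044-04-01 is a Friday.
That's 91 days from start to end, counting both.
91 = 7 × 13, so the span is exactly 13 full weeks.
Each full week contributes one Monday: 13 so far.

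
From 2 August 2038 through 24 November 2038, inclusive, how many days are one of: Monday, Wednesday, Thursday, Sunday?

2 August 2038 is a Monday.
From 2 August 2038 to 24 November 2038 is 115 days inclusive.
115 = 7 × 16 + 3, so there are 16 full weeks plus 3 extra days.
Each full week contributes 4 days from the set (Mon, Wed, Thu, Sun): 16 × 4 = 64.
The 3 extra days are Monday, Tuesday, Wednesday — 2 of them qualify.
Total: 64 + 2 = 66.

66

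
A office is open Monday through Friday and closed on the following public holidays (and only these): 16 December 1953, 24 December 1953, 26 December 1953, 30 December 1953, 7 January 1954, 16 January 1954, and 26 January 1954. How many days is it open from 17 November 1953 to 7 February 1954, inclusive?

54 business days

17 November 1953 is a Tuesday.
The range spans 83 days (inclusive of both endpoints).
83 = 7 × 11 + 6, so there are 11 full weeks plus 6 extra days.
Each full week contributes 5 weekdays (Mon–Fri): 11 × 5 = 55.
The 6 extra days are Tuesday, Wednesday, Thursday, Friday, Saturday, Sunday — 4 of them qualify.
Total: 55 + 4 = 59.
Holidays: 16 December 1953 (Wed); 24 December 1953 (Thu); 26 December 1953 (Sat); 30 December 1953 (Wed); 7 January 1954 (Thu); 16 January 1954 (Sat); 26 January 1954 (Tue).
5 of the 7 holidays fall on weekdays; the rest are weekends and were already excluded.
Business days: 59 − 5 = 54.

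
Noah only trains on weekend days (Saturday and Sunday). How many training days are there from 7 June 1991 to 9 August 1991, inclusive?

7 June 1991 is a Friday.
That's 64 days from start to end, counting both.
64 = 7 × 9 + 1, so there are 9 full weeks plus 1 extra day.
Each full week contributes 2 weekend days (Sat, Sun): 9 × 2 = 18.
The 1 extra day is Friday — none qualify.
Total: 18 + 0 = 18.

18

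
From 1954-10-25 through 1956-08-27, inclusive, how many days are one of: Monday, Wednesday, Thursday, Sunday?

385

1954-10-25 is a Monday.
The range spans 673 days (inclusive of both endpoints).
673 = 7 × 96 + 1, so there are 96 full weeks plus 1 extra day.
Each full week contributes 4 days from the set (Mon, Wed, Thu, Sun): 96 × 4 = 384.
The 1 extra day is Monday — 1 of them qualifies.
Total: 384 + 1 = 385.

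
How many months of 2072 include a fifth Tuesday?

4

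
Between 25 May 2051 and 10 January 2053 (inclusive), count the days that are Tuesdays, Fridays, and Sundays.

256

25 May 2051 is a Thursday.
From 25 May 2051 to 10 January 2053 is 597 days inclusive.
597 = 7 × 85 + 2, so there are 85 full weeks plus 2 extra days.
Each full week contributes 3 days from the set (Tue, Fri, Sun): 85 × 3 = 255.
The 2 extra days are Thu, Fri — 1 of them qualifies.
Total: 255 + 1 = 256.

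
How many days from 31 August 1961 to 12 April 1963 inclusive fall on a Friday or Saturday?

31 August 1961 is a Thursday.
That's 590 days from start to end, counting both.
590 = 7 × 84 + 2, so there are 84 full weeks plus 2 extra days.
Each full week contributes 2 days from the set (Fri, Sat): 84 × 2 = 168.
The 2 extra days are Thu, Fri — 1 of them qualifies.
Total: 168 + 1 = 169.

169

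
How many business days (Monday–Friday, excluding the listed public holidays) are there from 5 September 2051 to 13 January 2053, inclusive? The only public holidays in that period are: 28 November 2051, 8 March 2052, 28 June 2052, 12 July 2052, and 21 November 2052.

5 September 2051 is a Tuesday.
From 5 September 2051 to 13 January 2053 is 497 days inclusive.
497 = 7 × 71, so the span is exactly 71 full weeks.
Each full week contributes 5 weekdays (Mon–Fri): 71 × 5 = 355.
Holidays: 28 November 2051 (Tue); 8 March 2052 (Fri); 28 June 2052 (Fri); 12 July 2052 (Fri); 21 November 2052 (Thu).
All 5 holidays fall on weekdays, so subtract 5.
Business days: 355 − 5 = 350.

350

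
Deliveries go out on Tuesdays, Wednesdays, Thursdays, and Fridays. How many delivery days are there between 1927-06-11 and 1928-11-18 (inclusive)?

300

1927-06-11 is a Saturday.
From 1927-06-11 to 1928-11-18 is 527 days inclusive.
527 = 7 × 75 + 2, so there are 75 full weeks plus 2 extra days.
Each full week contributes 4 days from the set (Tue, Wed, Thu, Fri): 75 × 4 = 300.
The 2 extra days are Saturday, Sunday — none qualify.
Total: 300 + 0 = 300.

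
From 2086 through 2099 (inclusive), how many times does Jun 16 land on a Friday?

Day of week of June 16 in each year:
2086: Sun, 2087: Mon, 2088: Wed, 2089: Thu, 2090: Fri ✓, 2091: Sat, 2092: Mon, 2093: Tue, 2094: Wed, 2095: Thu, 2096: Sat, 2097: Sun, 2098: Mon, 2099: Tue
Fridays: 2090.

1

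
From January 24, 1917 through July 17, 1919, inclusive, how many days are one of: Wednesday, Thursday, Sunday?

January 24, 1917 is a Wednesday.
From January 24, 1917 to July 17, 1919 is 905 days inclusive.
905 = 7 × 129 + 2, so there are 129 full weeks plus 2 extra days.
Each full week contributes 3 days from the set (Wed, Thu, Sun): 129 × 3 = 387.
The 2 extra days are Wednesday, Thursday — 2 of them qualify.
Total: 387 + 2 = 389.

389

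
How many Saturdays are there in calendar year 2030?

1 January 2030 is a Tuesday.
From 1 January 2030 to 31 December 2030 is 365 days inclusive.
365 = 7 × 52 + 1, so there are 52 full weeks plus 1 extra day.
Each full week contributes one Saturday: 52 so far.
The 1 extra day is Tuesday — none qualify.
Total: 52 + 0 = 52.

52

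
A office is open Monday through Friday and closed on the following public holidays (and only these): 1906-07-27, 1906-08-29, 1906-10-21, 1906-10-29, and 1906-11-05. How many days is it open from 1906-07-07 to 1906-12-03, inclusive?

1906-07-07 is a Saturday.
That's 150 days from start to end, counting both.
150 = 7 × 21 + 3, so there are 21 full weeks plus 3 extra days.
Each full week contributes 5 weekdays (Mon–Fri): 21 × 5 = 105.
The 3 extra days are Sat, Sun, Mon — 1 of them qualifies.
Total: 105 + 1 = 106.
Holidays: 1906-07-27 (Fri); 1906-08-29 (Wed); 1906-10-21 (Sun); 1906-10-29 (Mon); 1906-11-05 (Mon).
4 of the 5 holidays fall on weekdays; the rest are weekends and were already excluded.
Business days: 106 − 4 = 102.

102 business days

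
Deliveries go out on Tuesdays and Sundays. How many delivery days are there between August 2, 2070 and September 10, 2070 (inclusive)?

August 2, 2070 is a Saturday.
The range spans 40 days (inclusive of both endpoints).
40 = 7 × 5 + 5, so there are 5 full weeks plus 5 extra days.
Each full week contributes 2 days from the set (Tue, Sun): 5 × 2 = 10.
The 5 extra days are Sat, Sun, Mon, Tue, Wed — 2 of them qualify.
Total: 10 + 2 = 12.

12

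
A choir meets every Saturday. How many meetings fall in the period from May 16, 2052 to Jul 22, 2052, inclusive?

10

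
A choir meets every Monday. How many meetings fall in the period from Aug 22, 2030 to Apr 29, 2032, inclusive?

88 Mondays

Aug 22, 2030 is a Thursday.
The range spans 617 days (inclusive of both endpoints).
617 = 7 × 88 + 1, so there are 88 full weeks plus 1 extra day.
Each full week contributes one Monday: 88 so far.
The 1 extra day is Thu — none qualify.
Total: 88 + 0 = 88.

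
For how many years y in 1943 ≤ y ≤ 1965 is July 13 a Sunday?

3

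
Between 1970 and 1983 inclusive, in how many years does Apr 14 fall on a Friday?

2

Day of week of April 14 in each year:
1970: Tue, 1971: Wed, 1972: Fri ✓, 1973: Sat, 1974: Sun, 1975: Mon, 1976: Wed, 1977: Thu, 1978: Fri ✓, 1979: Sat, 1980: Mon, 1981: Tue, 1982: Wed, 1983: Thu
Fridays: 1972, 1978.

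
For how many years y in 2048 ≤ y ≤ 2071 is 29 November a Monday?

4

Day of week of November 29 in each year:
2048: Sun, 2049: Mon ✓, 2050: Tue, 2051: Wed, 2052: Fri, 2053: Sat, 2054: Sun, 2055: Mon ✓, 2056: Wed, 2057: Thu, 2058: Fri, 2059: Sat, 2060: Mon ✓, 2061: Tue, 2062: Wed, 2063: Thu, 2064: Sat, 2065: Sun, 2066: Mon ✓, 2067: Tue, 2068: Thu, 2069: Fri, 2070: Sat, 2071: Sun
Mondays: 2049, 2055, 2060, 2066.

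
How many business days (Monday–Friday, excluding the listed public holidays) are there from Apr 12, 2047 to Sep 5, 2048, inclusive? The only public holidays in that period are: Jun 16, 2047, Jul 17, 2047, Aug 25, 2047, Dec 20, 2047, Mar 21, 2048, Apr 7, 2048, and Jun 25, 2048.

Apr 12, 2047 is a Friday.
That's 513 days from start to end, counting both.
513 = 7 × 73 + 2, so there are 73 full weeks plus 2 extra days.
Each full week contributes 5 weekdays (Mon–Fri): 73 × 5 = 365.
The 2 extra days are Friday, Saturday — 1 of them qualifies.
Total: 365 + 1 = 366.
Holidays: Jun 16, 2047 (Sun); Jul 17, 2047 (Wed); Aug 25, 2047 (Sun); Dec 20, 2047 (Fri); Mar 21, 2048 (Sat); Apr 7, 2048 (Tue); Jun 25, 2048 (Thu).
4 of the 7 holidays fall on weekdays; the rest are weekends and were already excluded.
Business days: 366 − 4 = 362.

362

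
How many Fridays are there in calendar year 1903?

52

1 January 1903 is a Thursday.
From 1 January 1903 to 31 December 1903 is 365 days inclusive.
365 = 7 × 52 + 1, so there are 52 full weeks plus 1 extra day.
Each full week contributes one Friday: 52 so far.
The 1 extra day is Thu — none qualify.
Total: 52 + 0 = 52.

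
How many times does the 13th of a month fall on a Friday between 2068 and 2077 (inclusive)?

Friday-the-13ths by year:
2068: Jan, Apr, Jul
2069: Sep, Dec
2070: Jun
2071: Feb, Mar, Nov
2072: May
2073: Jan, Oct
2074: Apr, Jul
2075: Sep, Dec
2076: Mar, Nov
2077: Aug

19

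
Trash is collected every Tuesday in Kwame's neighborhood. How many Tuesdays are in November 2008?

4

November 1, 2008 is a Saturday.
From November 1, 2008 to November 30, 2008 is 30 days inclusive.
30 = 7 × 4 + 2, so there are 4 full weeks plus 2 extra days.
Each full week contributes one Tuesday: 4 so far.
The 2 extra days are Saturday, Sunday — none qualify.
Total: 4 + 0 = 4.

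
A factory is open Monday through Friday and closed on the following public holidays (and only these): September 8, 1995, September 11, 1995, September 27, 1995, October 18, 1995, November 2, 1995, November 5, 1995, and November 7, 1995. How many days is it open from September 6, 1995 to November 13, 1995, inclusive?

43

September 6, 1995 is a Wednesday.
From September 6, 1995 to November 13, 1995 is 69 days inclusive.
69 = 7 × 9 + 6, so there are 9 full weeks plus 6 extra days.
Each full week contributes 5 weekdays (Mon–Fri): 9 × 5 = 45.
The 6 extra days are Wed, Thu, Fri, Sat, Sun, Mon — 4 of them qualify.
Total: 45 + 4 = 49.
Holidays: September 8, 1995 (Fri); September 11, 1995 (Mon); September 27, 1995 (Wed); October 18, 1995 (Wed); November 2, 1995 (Thu); November 5, 1995 (Sun); November 7, 1995 (Tue).
6 of the 7 holidays fall on weekdays; the rest are weekends and were already excluded.
Business days: 49 − 6 = 43.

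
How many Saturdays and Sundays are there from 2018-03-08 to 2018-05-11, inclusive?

2018-03-08 is a Thursday.
That's 65 days from start to end, counting both.
65 = 7 × 9 + 2, so there are 9 full weeks plus 2 extra days.
Each full week contributes 2 weekend days (Sat, Sun): 9 × 2 = 18.
The 2 extra days are Thursday, Friday — none qualify.
Total: 18 + 0 = 18.

18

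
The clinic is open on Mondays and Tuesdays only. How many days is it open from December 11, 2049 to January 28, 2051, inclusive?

118

December 11, 2049 is a Saturday.
From December 11, 2049 to January 28, 2051 is 414 days inclusive.
414 = 7 × 59 + 1, so there are 59 full weeks plus 1 extra day.
Each full week contributes 2 days from the set (Mon, Tue): 59 × 2 = 118.
The 1 extra day is Sat — none qualify.
Total: 118 + 0 = 118.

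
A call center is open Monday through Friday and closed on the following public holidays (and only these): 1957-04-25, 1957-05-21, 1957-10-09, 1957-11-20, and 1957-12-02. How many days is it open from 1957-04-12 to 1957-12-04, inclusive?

164 working days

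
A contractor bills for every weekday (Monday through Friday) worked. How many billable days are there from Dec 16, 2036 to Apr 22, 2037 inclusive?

Dec 16, 2036 is a Tuesday.
From Dec 16, 2036 to Apr 22, 2037 is 128 days inclusive.
128 = 7 × 18 + 2, so there are 18 full weeks plus 2 extra days.
Each full week contributes 5 weekdays (Mon–Fri): 18 × 5 = 90.
The 2 extra days are Tue, Wed — 2 of them qualify.
Total: 90 + 2 = 92.

92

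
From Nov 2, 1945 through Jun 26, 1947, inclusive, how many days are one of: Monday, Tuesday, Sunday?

258

Nov 2, 1945 is a Friday.
That's 602 days from start to end, counting both.
602 = 7 × 86, so the span is exactly 86 full weeks.
Each full week contributes 3 days from the set (Mon, Tue, Sun): 86 × 3 = 258.
Total: 258.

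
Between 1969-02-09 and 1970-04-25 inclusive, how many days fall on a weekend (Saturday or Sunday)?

126

1969-02-09 is a Sunday.
That's 441 days from start to end, counting both.
441 = 7 × 63, so the span is exactly 63 full weeks.
Each full week contributes 2 weekend days (Sat, Sun): 63 × 2 = 126.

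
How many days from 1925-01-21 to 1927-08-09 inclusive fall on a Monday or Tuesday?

1925-01-21 is a Wednesday.
The range spans 931 days (inclusive of both endpoints).
931 = 7 × 133, so the span is exactly 133 full weeks.
Each full week contributes 2 days from the set (Mon, Tue): 133 × 2 = 266.
Total: 266.

266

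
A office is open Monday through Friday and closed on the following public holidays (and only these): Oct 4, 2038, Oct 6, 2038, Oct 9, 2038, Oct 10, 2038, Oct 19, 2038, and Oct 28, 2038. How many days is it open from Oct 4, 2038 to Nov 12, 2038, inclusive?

Oct 4, 2038 is a Monday.
That's 40 days from start to end, counting both.
40 = 7 × 5 + 5, so there are 5 full weeks plus 5 extra days.
Each full week contributes 5 weekdays (Mon–Fri): 5 × 5 = 25.
The 5 extra days are Monday, Tuesday, Wednesday, Thursday, Friday — 5 of them qualify.
Total: 25 + 5 = 30.
Holidays: Oct 4, 2038 (Mon); Oct 6, 2038 (Wed); Oct 9, 2038 (Sat); Oct 10, 2038 (Sun); Oct 19, 2038 (Tue); Oct 28, 2038 (Thu).
4 of the 6 holidays fall on weekdays; the rest are weekends and were already excluded.
Business days: 30 − 4 = 26.

26 working days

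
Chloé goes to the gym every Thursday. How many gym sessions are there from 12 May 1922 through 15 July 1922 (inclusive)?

9

12 May 1922 is a Friday.
From 12 May 1922 to 15 July 1922 is 65 days inclusive.
65 = 7 × 9 + 2, so there are 9 full weeks plus 2 extra days.
Each full week contributes one Thursday: 9 so far.
The 2 extra days are Fri, Sat — none qualify.
Total: 9 + 0 = 9.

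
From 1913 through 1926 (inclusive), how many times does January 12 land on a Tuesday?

Day of week of January 12 in each year:
1913: Sun, 1914: Mon, 1915: Tue ✓, 1916: Wed, 1917: Fri, 1918: Sat, 1919: Sun, 1920: Mon, 1921: Wed, 1922: Thu, 1923: Fri, 1924: Sat, 1925: Mon, 1926: Tue ✓
Tuesdays: 1915, 1926.

2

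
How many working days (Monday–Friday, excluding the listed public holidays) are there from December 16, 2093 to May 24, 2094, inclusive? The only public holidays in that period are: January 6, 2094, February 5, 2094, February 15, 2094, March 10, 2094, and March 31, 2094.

December 16, 2093 is a Wednesday.
The range spans 160 days (inclusive of both endpoints).
160 = 7 × 22 + 6, so there are 22 full weeks plus 6 extra days.
Each full week contributes 5 weekdays (Mon–Fri): 22 × 5 = 110.
The 6 extra days are Wed, Thu, Fri, Sat, Sun, Mon — 4 of them qualify.
Total: 110 + 4 = 114.
Holidays: January 6, 2094 (Wed); February 5, 2094 (Fri); February 15, 2094 (Mon); March 10, 2094 (Wed); March 31, 2094 (Wed).
All 5 holidays fall on weekdays, so subtract 5.
Business days: 114 − 5 = 109.

109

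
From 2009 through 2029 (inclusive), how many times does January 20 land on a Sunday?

2

Day of week of January 20 in each year:
2009: Tue, 2010: Wed, 2011: Thu, 2012: Fri, 2013: Sun ✓, 2014: Mon, 2015: Tue, 2016: Wed, 2017: Fri, 2018: Sat, 2019: Sun ✓, 2020: Mon, 2021: Wed, 2022: Thu, 2023: Fri, 2024: Sat, 2025: Mon, 2026: Tue, 2027: Wed, 2028: Thu, 2029: Sat
Sundays: 2013, 2019.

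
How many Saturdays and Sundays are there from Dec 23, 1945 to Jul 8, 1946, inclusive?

Dec 23, 1945 is a Sunday.
From Dec 23, 1945 to Jul 8, 1946 is 198 days inclusive.
198 = 7 × 28 + 2, so there are 28 full weeks plus 2 extra days.
Each full week contributes 2 weekend days (Sat, Sun): 28 × 2 = 56.
The 2 extra days are Sun, Mon — 1 of them qualifies.
Total: 56 + 1 = 57.

57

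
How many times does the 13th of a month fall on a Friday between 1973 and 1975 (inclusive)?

Friday-the-13ths by year:
1973: Apr, Jul
1974: Sep, Dec
1975: Jun

5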